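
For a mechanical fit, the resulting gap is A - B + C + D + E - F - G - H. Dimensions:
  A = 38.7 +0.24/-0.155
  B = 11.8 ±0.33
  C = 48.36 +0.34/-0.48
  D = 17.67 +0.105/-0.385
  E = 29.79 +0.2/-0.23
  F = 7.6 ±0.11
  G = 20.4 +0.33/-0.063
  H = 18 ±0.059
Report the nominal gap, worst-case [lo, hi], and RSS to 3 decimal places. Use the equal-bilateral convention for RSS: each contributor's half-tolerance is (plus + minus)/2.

nominal=76.720 wc=[74.641,78.167] rss=0.690

Stack each dimension's contribution:
  +A: nom +38.700 → Σnom=38.700; wc +0.240/-0.155 → slack +0.240/-0.155; half-tol=0.198, Σhalf²=0.039006
  -B: nom -11.800 → Σnom=26.900; wc +0.330/-0.330 → slack +0.570/-0.485; half-tol=0.330, Σhalf²=0.147906
  +C: nom +48.360 → Σnom=75.260; wc +0.340/-0.480 → slack +0.910/-0.965; half-tol=0.410, Σhalf²=0.316006
  +D: nom +17.670 → Σnom=92.930; wc +0.105/-0.385 → slack +1.015/-1.350; half-tol=0.245, Σhalf²=0.376031
  +E: nom +29.790 → Σnom=122.720; wc +0.200/-0.230 → slack +1.215/-1.580; half-tol=0.215, Σhalf²=0.422256
  -F: nom -7.600 → Σnom=115.120; wc +0.110/-0.110 → slack +1.325/-1.690; half-tol=0.110, Σhalf²=0.434356
  -G: nom -20.400 → Σnom=94.720; wc +0.063/-0.330 → slack +1.388/-2.020; half-tol=0.197, Σhalf²=0.472969
  -H: nom -18.000 → Σnom=76.720; wc +0.059/-0.059 → slack +1.447/-2.079; half-tol=0.059, Σhalf²=0.476450
Nominal = 76.720. Worst-case = [76.720 - 2.079, 76.720 + 1.447] = [74.641, 78.167]. RSS = √0.476450 = 0.690.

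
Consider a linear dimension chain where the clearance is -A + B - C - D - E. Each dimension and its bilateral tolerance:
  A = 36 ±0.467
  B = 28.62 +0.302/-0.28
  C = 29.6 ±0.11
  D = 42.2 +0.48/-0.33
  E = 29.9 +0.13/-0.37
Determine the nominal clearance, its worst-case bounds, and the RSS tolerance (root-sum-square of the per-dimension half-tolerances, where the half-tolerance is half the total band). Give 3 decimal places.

Stack each dimension's contribution:
  -A: nom -36.000 → Σnom=-36.000; wc +0.467/-0.467 → slack +0.467/-0.467; half-tol=0.467, Σhalf²=0.218089
  +B: nom +28.620 → Σnom=-7.380; wc +0.302/-0.280 → slack +0.769/-0.747; half-tol=0.291, Σhalf²=0.302770
  -C: nom -29.600 → Σnom=-36.980; wc +0.110/-0.110 → slack +0.879/-0.857; half-tol=0.110, Σhalf²=0.314870
  -D: nom -42.200 → Σnom=-79.180; wc +0.330/-0.480 → slack +1.209/-1.337; half-tol=0.405, Σhalf²=0.478895
  -E: nom -29.900 → Σnom=-109.080; wc +0.370/-0.130 → slack +1.579/-1.467; half-tol=0.250, Σhalf²=0.541395
Nominal = -109.080. Worst-case = [-109.080 - 1.467, -109.080 + 1.579] = [-110.547, -107.501]. RSS = √0.541395 = 0.736.

nominal=-109.080 wc=[-110.547,-107.501] rss=0.736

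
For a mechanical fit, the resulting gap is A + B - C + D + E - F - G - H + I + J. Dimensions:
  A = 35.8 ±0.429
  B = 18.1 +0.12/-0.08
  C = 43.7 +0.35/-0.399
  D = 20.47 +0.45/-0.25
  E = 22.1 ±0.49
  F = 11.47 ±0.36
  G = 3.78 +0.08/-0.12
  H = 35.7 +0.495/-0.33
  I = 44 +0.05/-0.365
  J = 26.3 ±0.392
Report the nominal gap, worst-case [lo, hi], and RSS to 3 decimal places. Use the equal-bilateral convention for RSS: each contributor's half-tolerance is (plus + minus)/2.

Stack each dimension's contribution:
  +A: nom +35.800 → Σnom=35.800; wc +0.429/-0.429 → slack +0.429/-0.429; half-tol=0.429, Σhalf²=0.184041
  +B: nom +18.100 → Σnom=53.900; wc +0.120/-0.080 → slack +0.549/-0.509; half-tol=0.100, Σhalf²=0.194041
  -C: nom -43.700 → Σnom=10.200; wc +0.399/-0.350 → slack +0.948/-0.859; half-tol=0.374, Σhalf²=0.334291
  +D: nom +20.470 → Σnom=30.670; wc +0.450/-0.250 → slack +1.398/-1.109; half-tol=0.350, Σhalf²=0.456791
  +E: nom +22.100 → Σnom=52.770; wc +0.490/-0.490 → slack +1.888/-1.599; half-tol=0.490, Σhalf²=0.696891
  -F: nom -11.470 → Σnom=41.300; wc +0.360/-0.360 → slack +2.248/-1.959; half-tol=0.360, Σhalf²=0.826491
  -G: nom -3.780 → Σnom=37.520; wc +0.120/-0.080 → slack +2.368/-2.039; half-tol=0.100, Σhalf²=0.836491
  -H: nom -35.700 → Σnom=1.820; wc +0.330/-0.495 → slack +2.698/-2.534; half-tol=0.412, Σhalf²=1.006647
  +I: nom +44.000 → Σnom=45.820; wc +0.050/-0.365 → slack +2.748/-2.899; half-tol=0.207, Σhalf²=1.049704
  +J: nom +26.300 → Σnom=72.120; wc +0.392/-0.392 → slack +3.140/-3.291; half-tol=0.392, Σhalf²=1.203368
Nominal = 72.120. Worst-case = [72.120 - 3.291, 72.120 + 3.140] = [68.829, 75.260]. RSS = √1.203368 = 1.097.

nominal=72.120 wc=[68.829,75.260] rss=1.097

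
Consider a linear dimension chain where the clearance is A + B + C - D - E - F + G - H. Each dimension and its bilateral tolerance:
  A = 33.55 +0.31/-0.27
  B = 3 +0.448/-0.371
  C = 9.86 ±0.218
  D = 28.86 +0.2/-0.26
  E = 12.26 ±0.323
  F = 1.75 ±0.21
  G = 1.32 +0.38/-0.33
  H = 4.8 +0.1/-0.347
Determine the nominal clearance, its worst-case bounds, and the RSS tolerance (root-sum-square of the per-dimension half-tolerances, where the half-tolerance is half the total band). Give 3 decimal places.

Stack each dimension's contribution:
  +A: nom +33.550 → Σnom=33.550; wc +0.310/-0.270 → slack +0.310/-0.270; half-tol=0.290, Σhalf²=0.084100
  +B: nom +3.000 → Σnom=36.550; wc +0.448/-0.371 → slack +0.758/-0.641; half-tol=0.409, Σhalf²=0.251790
  +C: nom +9.860 → Σnom=46.410; wc +0.218/-0.218 → slack +0.976/-0.859; half-tol=0.218, Σhalf²=0.299314
  -D: nom -28.860 → Σnom=17.550; wc +0.260/-0.200 → slack +1.236/-1.059; half-tol=0.230, Σhalf²=0.352214
  -E: nom -12.260 → Σnom=5.290; wc +0.323/-0.323 → slack +1.559/-1.382; half-tol=0.323, Σhalf²=0.456543
  -F: nom -1.750 → Σnom=3.540; wc +0.210/-0.210 → slack +1.769/-1.592; half-tol=0.210, Σhalf²=0.500643
  +G: nom +1.320 → Σnom=4.860; wc +0.380/-0.330 → slack +2.149/-1.922; half-tol=0.355, Σhalf²=0.626668
  -H: nom -4.800 → Σnom=0.060; wc +0.347/-0.100 → slack +2.496/-2.022; half-tol=0.223, Σhalf²=0.676621
Nominal = 0.060. Worst-case = [0.060 - 2.022, 0.060 + 2.496] = [-1.962, 2.556]. RSS = √0.676621 = 0.823.

nominal=0.060 wc=[-1.962,2.556] rss=0.823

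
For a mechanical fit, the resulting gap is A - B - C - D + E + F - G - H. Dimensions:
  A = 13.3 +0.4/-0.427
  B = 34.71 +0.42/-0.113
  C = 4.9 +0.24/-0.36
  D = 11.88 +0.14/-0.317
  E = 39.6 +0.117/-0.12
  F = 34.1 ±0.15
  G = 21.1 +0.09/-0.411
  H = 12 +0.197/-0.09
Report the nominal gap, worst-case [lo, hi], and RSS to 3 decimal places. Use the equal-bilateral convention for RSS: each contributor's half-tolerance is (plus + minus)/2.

Stack each dimension's contribution:
  +A: nom +13.300 → Σnom=13.300; wc +0.400/-0.427 → slack +0.400/-0.427; half-tol=0.413, Σhalf²=0.170982
  -B: nom -34.710 → Σnom=-21.410; wc +0.113/-0.420 → slack +0.513/-0.847; half-tol=0.267, Σhalf²=0.242004
  -C: nom -4.900 → Σnom=-26.310; wc +0.360/-0.240 → slack +0.873/-1.087; half-tol=0.300, Σhalf²=0.332004
  -D: nom -11.880 → Σnom=-38.190; wc +0.317/-0.140 → slack +1.190/-1.227; half-tol=0.229, Σhalf²=0.384217
  +E: nom +39.600 → Σnom=1.410; wc +0.117/-0.120 → slack +1.307/-1.347; half-tol=0.118, Σhalf²=0.398259
  +F: nom +34.100 → Σnom=35.510; wc +0.150/-0.150 → slack +1.457/-1.497; half-tol=0.150, Σhalf²=0.420759
  -G: nom -21.100 → Σnom=14.410; wc +0.411/-0.090 → slack +1.868/-1.587; half-tol=0.251, Σhalf²=0.483509
  -H: nom -12.000 → Σnom=2.410; wc +0.090/-0.197 → slack +1.958/-1.784; half-tol=0.144, Σhalf²=0.504101
Nominal = 2.410. Worst-case = [2.410 - 1.784, 2.410 + 1.958] = [0.626, 4.368]. RSS = √0.504101 = 0.710.

nominal=2.410 wc=[0.626,4.368] rss=0.710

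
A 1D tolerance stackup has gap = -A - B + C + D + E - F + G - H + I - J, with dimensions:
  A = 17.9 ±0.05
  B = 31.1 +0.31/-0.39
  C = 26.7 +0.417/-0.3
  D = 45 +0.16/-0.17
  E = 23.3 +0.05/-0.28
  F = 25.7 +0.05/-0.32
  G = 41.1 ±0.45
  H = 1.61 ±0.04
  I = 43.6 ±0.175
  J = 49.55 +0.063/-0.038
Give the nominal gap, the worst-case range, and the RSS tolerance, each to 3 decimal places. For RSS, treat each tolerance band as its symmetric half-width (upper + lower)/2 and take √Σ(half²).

nominal=53.840 wc=[51.952,55.930] rss=0.761

Stack each dimension's contribution:
  -A: nom -17.900 → Σnom=-17.900; wc +0.050/-0.050 → slack +0.050/-0.050; half-tol=0.050, Σhalf²=0.002500
  -B: nom -31.100 → Σnom=-49.000; wc +0.390/-0.310 → slack +0.440/-0.360; half-tol=0.350, Σhalf²=0.125000
  +C: nom +26.700 → Σnom=-22.300; wc +0.417/-0.300 → slack +0.857/-0.660; half-tol=0.358, Σhalf²=0.253522
  +D: nom +45.000 → Σnom=22.700; wc +0.160/-0.170 → slack +1.017/-0.830; half-tol=0.165, Σhalf²=0.280747
  +E: nom +23.300 → Σnom=46.000; wc +0.050/-0.280 → slack +1.067/-1.110; half-tol=0.165, Σhalf²=0.307972
  -F: nom -25.700 → Σnom=20.300; wc +0.320/-0.050 → slack +1.387/-1.160; half-tol=0.185, Σhalf²=0.342197
  +G: nom +41.100 → Σnom=61.400; wc +0.450/-0.450 → slack +1.837/-1.610; half-tol=0.450, Σhalf²=0.544697
  -H: nom -1.610 → Σnom=59.790; wc +0.040/-0.040 → slack +1.877/-1.650; half-tol=0.040, Σhalf²=0.546297
  +I: nom +43.600 → Σnom=103.390; wc +0.175/-0.175 → slack +2.052/-1.825; half-tol=0.175, Σhalf²=0.576922
  -J: nom -49.550 → Σnom=53.840; wc +0.038/-0.063 → slack +2.090/-1.888; half-tol=0.051, Σhalf²=0.579473
Nominal = 53.840. Worst-case = [53.840 - 1.888, 53.840 + 2.090] = [51.952, 55.930]. RSS = √0.579473 = 0.761.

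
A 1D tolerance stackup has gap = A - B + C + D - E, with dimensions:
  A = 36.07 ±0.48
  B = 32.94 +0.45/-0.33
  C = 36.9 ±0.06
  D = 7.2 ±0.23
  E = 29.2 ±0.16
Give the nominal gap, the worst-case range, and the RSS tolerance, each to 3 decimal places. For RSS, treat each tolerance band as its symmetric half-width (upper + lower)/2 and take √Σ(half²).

nominal=18.030 wc=[16.650,19.290] rss=0.682

Stack each dimension's contribution:
  +A: nom +36.070 → Σnom=36.070; wc +0.480/-0.480 → slack +0.480/-0.480; half-tol=0.480, Σhalf²=0.230400
  -B: nom -32.940 → Σnom=3.130; wc +0.330/-0.450 → slack +0.810/-0.930; half-tol=0.390, Σhalf²=0.382500
  +C: nom +36.900 → Σnom=40.030; wc +0.060/-0.060 → slack +0.870/-0.990; half-tol=0.060, Σhalf²=0.386100
  +D: nom +7.200 → Σnom=47.230; wc +0.230/-0.230 → slack +1.100/-1.220; half-tol=0.230, Σhalf²=0.439000
  -E: nom -29.200 → Σnom=18.030; wc +0.160/-0.160 → slack +1.260/-1.380; half-tol=0.160, Σhalf²=0.464600
Nominal = 18.030. Worst-case = [18.030 - 1.380, 18.030 + 1.260] = [16.650, 19.290]. RSS = √0.464600 = 0.682.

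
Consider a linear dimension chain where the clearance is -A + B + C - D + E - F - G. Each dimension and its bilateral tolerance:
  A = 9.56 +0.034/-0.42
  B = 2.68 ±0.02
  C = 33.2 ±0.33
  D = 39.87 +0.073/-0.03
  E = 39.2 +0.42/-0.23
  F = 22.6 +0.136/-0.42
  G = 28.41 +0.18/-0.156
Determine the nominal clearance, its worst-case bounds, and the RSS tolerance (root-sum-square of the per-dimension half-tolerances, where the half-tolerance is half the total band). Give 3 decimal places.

Stack each dimension's contribution:
  -A: nom -9.560 → Σnom=-9.560; wc +0.420/-0.034 → slack +0.420/-0.034; half-tol=0.227, Σhalf²=0.051529
  +B: nom +2.680 → Σnom=-6.880; wc +0.020/-0.020 → slack +0.440/-0.054; half-tol=0.020, Σhalf²=0.051929
  +C: nom +33.200 → Σnom=26.320; wc +0.330/-0.330 → slack +0.770/-0.384; half-tol=0.330, Σhalf²=0.160829
  -D: nom -39.870 → Σnom=-13.550; wc +0.030/-0.073 → slack +0.800/-0.457; half-tol=0.051, Σhalf²=0.163481
  +E: nom +39.200 → Σnom=25.650; wc +0.420/-0.230 → slack +1.220/-0.687; half-tol=0.325, Σhalf²=0.269106
  -F: nom -22.600 → Σnom=3.050; wc +0.420/-0.136 → slack +1.640/-0.823; half-tol=0.278, Σhalf²=0.346390
  -G: nom -28.410 → Σnom=-25.360; wc +0.156/-0.180 → slack +1.796/-1.003; half-tol=0.168, Σhalf²=0.374614
Nominal = -25.360. Worst-case = [-25.360 - 1.003, -25.360 + 1.796] = [-26.363, -23.564]. RSS = √0.374614 = 0.612.

nominal=-25.360 wc=[-26.363,-23.564] rss=0.612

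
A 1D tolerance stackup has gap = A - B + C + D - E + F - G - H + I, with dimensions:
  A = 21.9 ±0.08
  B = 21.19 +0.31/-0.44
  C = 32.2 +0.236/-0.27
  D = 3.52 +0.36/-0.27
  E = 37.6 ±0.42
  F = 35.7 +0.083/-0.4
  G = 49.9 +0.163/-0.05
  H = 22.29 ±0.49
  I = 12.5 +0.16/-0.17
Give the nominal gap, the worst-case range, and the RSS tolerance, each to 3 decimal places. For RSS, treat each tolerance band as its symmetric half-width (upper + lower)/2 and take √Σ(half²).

Stack each dimension's contribution:
  +A: nom +21.900 → Σnom=21.900; wc +0.080/-0.080 → slack +0.080/-0.080; half-tol=0.080, Σhalf²=0.006400
  -B: nom -21.190 → Σnom=0.710; wc +0.440/-0.310 → slack +0.520/-0.390; half-tol=0.375, Σhalf²=0.147025
  +C: nom +32.200 → Σnom=32.910; wc +0.236/-0.270 → slack +0.756/-0.660; half-tol=0.253, Σhalf²=0.211034
  +D: nom +3.520 → Σnom=36.430; wc +0.360/-0.270 → slack +1.116/-0.930; half-tol=0.315, Σhalf²=0.310259
  -E: nom -37.600 → Σnom=-1.170; wc +0.420/-0.420 → slack +1.536/-1.350; half-tol=0.420, Σhalf²=0.486659
  +F: nom +35.700 → Σnom=34.530; wc +0.083/-0.400 → slack +1.619/-1.750; half-tol=0.242, Σhalf²=0.544981
  -G: nom -49.900 → Σnom=-15.370; wc +0.050/-0.163 → slack +1.669/-1.913; half-tol=0.107, Σhalf²=0.556323
  -H: nom -22.290 → Σnom=-37.660; wc +0.490/-0.490 → slack +2.159/-2.403; half-tol=0.490, Σhalf²=0.796423
  +I: nom +12.500 → Σnom=-25.160; wc +0.160/-0.170 → slack +2.319/-2.573; half-tol=0.165, Σhalf²=0.823649
Nominal = -25.160. Worst-case = [-25.160 - 2.573, -25.160 + 2.319] = [-27.733, -22.841]. RSS = √0.823649 = 0.908.

nominal=-25.160 wc=[-27.733,-22.841] rss=0.908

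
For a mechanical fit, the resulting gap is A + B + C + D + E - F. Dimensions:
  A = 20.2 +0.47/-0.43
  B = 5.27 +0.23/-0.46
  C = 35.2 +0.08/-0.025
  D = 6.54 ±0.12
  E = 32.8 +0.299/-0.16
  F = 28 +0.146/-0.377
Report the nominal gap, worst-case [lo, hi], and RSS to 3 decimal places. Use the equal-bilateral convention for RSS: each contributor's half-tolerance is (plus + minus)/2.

nominal=72.010 wc=[70.669,73.586] rss=0.678

Stack each dimension's contribution:
  +A: nom +20.200 → Σnom=20.200; wc +0.470/-0.430 → slack +0.470/-0.430; half-tol=0.450, Σhalf²=0.202500
  +B: nom +5.270 → Σnom=25.470; wc +0.230/-0.460 → slack +0.700/-0.890; half-tol=0.345, Σhalf²=0.321525
  +C: nom +35.200 → Σnom=60.670; wc +0.080/-0.025 → slack +0.780/-0.915; half-tol=0.053, Σhalf²=0.324281
  +D: nom +6.540 → Σnom=67.210; wc +0.120/-0.120 → slack +0.900/-1.035; half-tol=0.120, Σhalf²=0.338681
  +E: nom +32.800 → Σnom=100.010; wc +0.299/-0.160 → slack +1.199/-1.195; half-tol=0.229, Σhalf²=0.391351
  -F: nom -28.000 → Σnom=72.010; wc +0.377/-0.146 → slack +1.576/-1.341; half-tol=0.262, Σhalf²=0.459734
Nominal = 72.010. Worst-case = [72.010 - 1.341, 72.010 + 1.576] = [70.669, 73.586]. RSS = √0.459734 = 0.678.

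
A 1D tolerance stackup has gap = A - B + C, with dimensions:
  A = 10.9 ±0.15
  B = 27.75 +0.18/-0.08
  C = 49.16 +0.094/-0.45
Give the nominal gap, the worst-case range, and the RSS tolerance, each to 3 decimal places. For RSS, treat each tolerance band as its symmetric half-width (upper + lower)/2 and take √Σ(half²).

Stack each dimension's contribution:
  +A: nom +10.900 → Σnom=10.900; wc +0.150/-0.150 → slack +0.150/-0.150; half-tol=0.150, Σhalf²=0.022500
  -B: nom -27.750 → Σnom=-16.850; wc +0.080/-0.180 → slack +0.230/-0.330; half-tol=0.130, Σhalf²=0.039400
  +C: nom +49.160 → Σnom=32.310; wc +0.094/-0.450 → slack +0.324/-0.780; half-tol=0.272, Σhalf²=0.113384
Nominal = 32.310. Worst-case = [32.310 - 0.780, 32.310 + 0.324] = [31.530, 32.634]. RSS = √0.113384 = 0.337.

nominal=32.310 wc=[31.530,32.634] rss=0.337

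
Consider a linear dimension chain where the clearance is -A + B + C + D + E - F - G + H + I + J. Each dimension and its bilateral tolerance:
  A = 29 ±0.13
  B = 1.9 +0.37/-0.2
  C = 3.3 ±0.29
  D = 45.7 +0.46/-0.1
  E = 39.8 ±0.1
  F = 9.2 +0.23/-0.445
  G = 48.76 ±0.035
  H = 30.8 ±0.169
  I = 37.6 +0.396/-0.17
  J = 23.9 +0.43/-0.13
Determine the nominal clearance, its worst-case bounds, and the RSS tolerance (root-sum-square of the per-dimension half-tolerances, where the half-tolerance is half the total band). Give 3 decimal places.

Stack each dimension's contribution:
  -A: nom -29.000 → Σnom=-29.000; wc +0.130/-0.130 → slack +0.130/-0.130; half-tol=0.130, Σhalf²=0.016900
  +B: nom +1.900 → Σnom=-27.100; wc +0.370/-0.200 → slack +0.500/-0.330; half-tol=0.285, Σhalf²=0.098125
  +C: nom +3.300 → Σnom=-23.800; wc +0.290/-0.290 → slack +0.790/-0.620; half-tol=0.290, Σhalf²=0.182225
  +D: nom +45.700 → Σnom=21.900; wc +0.460/-0.100 → slack +1.250/-0.720; half-tol=0.280, Σhalf²=0.260625
  +E: nom +39.800 → Σnom=61.700; wc +0.100/-0.100 → slack +1.350/-0.820; half-tol=0.100, Σhalf²=0.270625
  -F: nom -9.200 → Σnom=52.500; wc +0.445/-0.230 → slack +1.795/-1.050; half-tol=0.338, Σhalf²=0.384531
  -G: nom -48.760 → Σnom=3.740; wc +0.035/-0.035 → slack +1.830/-1.085; half-tol=0.035, Σhalf²=0.385756
  +H: nom +30.800 → Σnom=34.540; wc +0.169/-0.169 → slack +1.999/-1.254; half-tol=0.169, Σhalf²=0.414317
  +I: nom +37.600 → Σnom=72.140; wc +0.396/-0.170 → slack +2.395/-1.424; half-tol=0.283, Σhalf²=0.494406
  +J: nom +23.900 → Σnom=96.040; wc +0.430/-0.130 → slack +2.825/-1.554; half-tol=0.280, Σhalf²=0.572806
Nominal = 96.040. Worst-case = [96.040 - 1.554, 96.040 + 2.825] = [94.486, 98.865]. RSS = √0.572806 = 0.757.

nominal=96.040 wc=[94.486,98.865] rss=0.757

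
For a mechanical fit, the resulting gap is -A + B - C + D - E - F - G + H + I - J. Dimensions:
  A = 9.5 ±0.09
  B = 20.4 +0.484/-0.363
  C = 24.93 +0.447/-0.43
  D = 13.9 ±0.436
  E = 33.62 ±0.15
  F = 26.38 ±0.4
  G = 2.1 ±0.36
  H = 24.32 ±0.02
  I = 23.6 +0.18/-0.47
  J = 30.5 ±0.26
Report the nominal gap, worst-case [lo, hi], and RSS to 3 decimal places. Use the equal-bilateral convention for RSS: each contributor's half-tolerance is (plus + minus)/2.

Stack each dimension's contribution:
  -A: nom -9.500 → Σnom=-9.500; wc +0.090/-0.090 → slack +0.090/-0.090; half-tol=0.090, Σhalf²=0.008100
  +B: nom +20.400 → Σnom=10.900; wc +0.484/-0.363 → slack +0.574/-0.453; half-tol=0.423, Σhalf²=0.187452
  -C: nom -24.930 → Σnom=-14.030; wc +0.430/-0.447 → slack +1.004/-0.900; half-tol=0.439, Σhalf²=0.379734
  +D: nom +13.900 → Σnom=-0.130; wc +0.436/-0.436 → slack +1.440/-1.336; half-tol=0.436, Σhalf²=0.569830
  -E: nom -33.620 → Σnom=-33.750; wc +0.150/-0.150 → slack +1.590/-1.486; half-tol=0.150, Σhalf²=0.592330
  -F: nom -26.380 → Σnom=-60.130; wc +0.400/-0.400 → slack +1.990/-1.886; half-tol=0.400, Σhalf²=0.752330
  -G: nom -2.100 → Σnom=-62.230; wc +0.360/-0.360 → slack +2.350/-2.246; half-tol=0.360, Σhalf²=0.881930
  +H: nom +24.320 → Σnom=-37.910; wc +0.020/-0.020 → slack +2.370/-2.266; half-tol=0.020, Σhalf²=0.882330
  +I: nom +23.600 → Σnom=-14.310; wc +0.180/-0.470 → slack +2.550/-2.736; half-tol=0.325, Σhalf²=0.987955
  -J: nom -30.500 → Σnom=-44.810; wc +0.260/-0.260 → slack +2.810/-2.996; half-tol=0.260, Σhalf²=1.055555
Nominal = -44.810. Worst-case = [-44.810 - 2.996, -44.810 + 2.810] = [-47.806, -42.000]. RSS = √1.055555 = 1.027.

nominal=-44.810 wc=[-47.806,-42.000] rss=1.027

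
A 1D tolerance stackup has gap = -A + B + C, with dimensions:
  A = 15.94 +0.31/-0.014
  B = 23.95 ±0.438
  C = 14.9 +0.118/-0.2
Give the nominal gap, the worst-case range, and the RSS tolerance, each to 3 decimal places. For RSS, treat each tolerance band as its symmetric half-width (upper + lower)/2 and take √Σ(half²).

nominal=22.910 wc=[21.962,23.480] rss=0.493

Stack each dimension's contribution:
  -A: nom -15.940 → Σnom=-15.940; wc +0.014/-0.310 → slack +0.014/-0.310; half-tol=0.162, Σhalf²=0.026244
  +B: nom +23.950 → Σnom=8.010; wc +0.438/-0.438 → slack +0.452/-0.748; half-tol=0.438, Σhalf²=0.218088
  +C: nom +14.900 → Σnom=22.910; wc +0.118/-0.200 → slack +0.570/-0.948; half-tol=0.159, Σhalf²=0.243369
Nominal = 22.910. Worst-case = [22.910 - 0.948, 22.910 + 0.570] = [21.962, 23.480]. RSS = √0.243369 = 0.493.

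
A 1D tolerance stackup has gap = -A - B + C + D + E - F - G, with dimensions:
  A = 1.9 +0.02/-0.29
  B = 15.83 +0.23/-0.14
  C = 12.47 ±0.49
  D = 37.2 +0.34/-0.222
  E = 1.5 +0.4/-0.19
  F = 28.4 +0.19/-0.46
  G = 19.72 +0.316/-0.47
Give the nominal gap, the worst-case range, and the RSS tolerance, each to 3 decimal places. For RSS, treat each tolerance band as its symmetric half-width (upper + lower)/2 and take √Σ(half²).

nominal=-14.680 wc=[-16.338,-12.090] rss=0.851

Stack each dimension's contribution:
  -A: nom -1.900 → Σnom=-1.900; wc +0.290/-0.020 → slack +0.290/-0.020; half-tol=0.155, Σhalf²=0.024025
  -B: nom -15.830 → Σnom=-17.730; wc +0.140/-0.230 → slack +0.430/-0.250; half-tol=0.185, Σhalf²=0.058250
  +C: nom +12.470 → Σnom=-5.260; wc +0.490/-0.490 → slack +0.920/-0.740; half-tol=0.490, Σhalf²=0.298350
  +D: nom +37.200 → Σnom=31.940; wc +0.340/-0.222 → slack +1.260/-0.962; half-tol=0.281, Σhalf²=0.377311
  +E: nom +1.500 → Σnom=33.440; wc +0.400/-0.190 → slack +1.660/-1.152; half-tol=0.295, Σhalf²=0.464336
  -F: nom -28.400 → Σnom=5.040; wc +0.460/-0.190 → slack +2.120/-1.342; half-tol=0.325, Σhalf²=0.569961
  -G: nom -19.720 → Σnom=-14.680; wc +0.470/-0.316 → slack +2.590/-1.658; half-tol=0.393, Σhalf²=0.724410
Nominal = -14.680. Worst-case = [-14.680 - 1.658, -14.680 + 2.590] = [-16.338, -12.090]. RSS = √0.724410 = 0.851.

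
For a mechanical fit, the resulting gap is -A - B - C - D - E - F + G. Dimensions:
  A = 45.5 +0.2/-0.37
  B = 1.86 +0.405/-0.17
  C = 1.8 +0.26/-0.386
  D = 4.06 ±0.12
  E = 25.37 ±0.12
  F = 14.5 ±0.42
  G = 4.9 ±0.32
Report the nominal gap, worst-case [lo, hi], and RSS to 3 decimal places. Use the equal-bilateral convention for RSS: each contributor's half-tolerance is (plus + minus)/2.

Stack each dimension's contribution:
  -A: nom -45.500 → Σnom=-45.500; wc +0.370/-0.200 → slack +0.370/-0.200; half-tol=0.285, Σhalf²=0.081225
  -B: nom -1.860 → Σnom=-47.360; wc +0.170/-0.405 → slack +0.540/-0.605; half-tol=0.288, Σhalf²=0.163881
  -C: nom -1.800 → Σnom=-49.160; wc +0.386/-0.260 → slack +0.926/-0.865; half-tol=0.323, Σhalf²=0.268210
  -D: nom -4.060 → Σnom=-53.220; wc +0.120/-0.120 → slack +1.046/-0.985; half-tol=0.120, Σhalf²=0.282610
  -E: nom -25.370 → Σnom=-78.590; wc +0.120/-0.120 → slack +1.166/-1.105; half-tol=0.120, Σhalf²=0.297010
  -F: nom -14.500 → Σnom=-93.090; wc +0.420/-0.420 → slack +1.586/-1.525; half-tol=0.420, Σhalf²=0.473410
  +G: nom +4.900 → Σnom=-88.190; wc +0.320/-0.320 → slack +1.906/-1.845; half-tol=0.320, Σhalf²=0.575810
Nominal = -88.190. Worst-case = [-88.190 - 1.845, -88.190 + 1.906] = [-90.035, -86.284]. RSS = √0.575810 = 0.759.

nominal=-88.190 wc=[-90.035,-86.284] rss=0.759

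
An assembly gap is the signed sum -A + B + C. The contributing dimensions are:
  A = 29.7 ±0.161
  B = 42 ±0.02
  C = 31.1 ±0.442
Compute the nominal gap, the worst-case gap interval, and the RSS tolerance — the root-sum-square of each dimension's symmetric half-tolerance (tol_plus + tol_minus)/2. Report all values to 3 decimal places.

Stack each dimension's contribution:
  -A: nom -29.700 → Σnom=-29.700; wc +0.161/-0.161 → slack +0.161/-0.161; half-tol=0.161, Σhalf²=0.025921
  +B: nom +42.000 → Σnom=12.300; wc +0.020/-0.020 → slack +0.181/-0.181; half-tol=0.020, Σhalf²=0.026321
  +C: nom +31.100 → Σnom=43.400; wc +0.442/-0.442 → slack +0.623/-0.623; half-tol=0.442, Σhalf²=0.221685
Nominal = 43.400. Worst-case = [43.400 - 0.623, 43.400 + 0.623] = [42.777, 44.023]. RSS = √0.221685 = 0.471.

nominal=43.400 wc=[42.777,44.023] rss=0.471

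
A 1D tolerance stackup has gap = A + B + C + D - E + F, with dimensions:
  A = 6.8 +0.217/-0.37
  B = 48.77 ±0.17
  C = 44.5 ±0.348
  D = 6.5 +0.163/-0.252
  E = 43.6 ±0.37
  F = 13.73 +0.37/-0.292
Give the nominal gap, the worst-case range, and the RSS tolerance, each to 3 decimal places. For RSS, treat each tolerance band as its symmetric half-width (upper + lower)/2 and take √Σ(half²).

Stack each dimension's contribution:
  +A: nom +6.800 → Σnom=6.800; wc +0.217/-0.370 → slack +0.217/-0.370; half-tol=0.293, Σhalf²=0.086142
  +B: nom +48.770 → Σnom=55.570; wc +0.170/-0.170 → slack +0.387/-0.540; half-tol=0.170, Σhalf²=0.115042
  +C: nom +44.500 → Σnom=100.070; wc +0.348/-0.348 → slack +0.735/-0.888; half-tol=0.348, Σhalf²=0.236146
  +D: nom +6.500 → Σnom=106.570; wc +0.163/-0.252 → slack +0.898/-1.140; half-tol=0.208, Σhalf²=0.279203
  -E: nom -43.600 → Σnom=62.970; wc +0.370/-0.370 → slack +1.268/-1.510; half-tol=0.370, Σhalf²=0.416103
  +F: nom +13.730 → Σnom=76.700; wc +0.370/-0.292 → slack +1.638/-1.802; half-tol=0.331, Σhalf²=0.525664
Nominal = 76.700. Worst-case = [76.700 - 1.802, 76.700 + 1.638] = [74.898, 78.338]. RSS = √0.525664 = 0.725.

nominal=76.700 wc=[74.898,78.338] rss=0.725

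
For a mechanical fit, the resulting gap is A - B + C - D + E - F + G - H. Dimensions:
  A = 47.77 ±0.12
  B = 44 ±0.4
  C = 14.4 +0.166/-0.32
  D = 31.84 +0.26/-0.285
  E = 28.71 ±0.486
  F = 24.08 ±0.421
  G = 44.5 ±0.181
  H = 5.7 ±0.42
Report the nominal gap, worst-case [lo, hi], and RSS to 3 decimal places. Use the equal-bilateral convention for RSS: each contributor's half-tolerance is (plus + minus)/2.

Stack each dimension's contribution:
  +A: nom +47.770 → Σnom=47.770; wc +0.120/-0.120 → slack +0.120/-0.120; half-tol=0.120, Σhalf²=0.014400
  -B: nom -44.000 → Σnom=3.770; wc +0.400/-0.400 → slack +0.520/-0.520; half-tol=0.400, Σhalf²=0.174400
  +C: nom +14.400 → Σnom=18.170; wc +0.166/-0.320 → slack +0.686/-0.840; half-tol=0.243, Σhalf²=0.233449
  -D: nom -31.840 → Σnom=-13.670; wc +0.285/-0.260 → slack +0.971/-1.100; half-tol=0.272, Σhalf²=0.307705
  +E: nom +28.710 → Σnom=15.040; wc +0.486/-0.486 → slack +1.457/-1.586; half-tol=0.486, Σhalf²=0.543901
  -F: nom -24.080 → Σnom=-9.040; wc +0.421/-0.421 → slack +1.878/-2.007; half-tol=0.421, Σhalf²=0.721142
  +G: nom +44.500 → Σnom=35.460; wc +0.181/-0.181 → slack +2.059/-2.188; half-tol=0.181, Σhalf²=0.753903
  -H: nom -5.700 → Σnom=29.760; wc +0.420/-0.420 → slack +2.479/-2.608; half-tol=0.420, Σhalf²=0.930303
Nominal = 29.760. Worst-case = [29.760 - 2.608, 29.760 + 2.479] = [27.152, 32.239]. RSS = √0.930303 = 0.965.

nominal=29.760 wc=[27.152,32.239] rss=0.965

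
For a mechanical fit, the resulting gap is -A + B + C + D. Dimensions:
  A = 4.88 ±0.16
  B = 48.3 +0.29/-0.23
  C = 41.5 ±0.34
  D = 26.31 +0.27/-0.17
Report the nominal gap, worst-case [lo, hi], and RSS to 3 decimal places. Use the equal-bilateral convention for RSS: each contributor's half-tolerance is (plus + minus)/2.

Stack each dimension's contribution:
  -A: nom -4.880 → Σnom=-4.880; wc +0.160/-0.160 → slack +0.160/-0.160; half-tol=0.160, Σhalf²=0.025600
  +B: nom +48.300 → Σnom=43.420; wc +0.290/-0.230 → slack +0.450/-0.390; half-tol=0.260, Σhalf²=0.093200
  +C: nom +41.500 → Σnom=84.920; wc +0.340/-0.340 → slack +0.790/-0.730; half-tol=0.340, Σhalf²=0.208800
  +D: nom +26.310 → Σnom=111.230; wc +0.270/-0.170 → slack +1.060/-0.900; half-tol=0.220, Σhalf²=0.257200
Nominal = 111.230. Worst-case = [111.230 - 0.900, 111.230 + 1.060] = [110.330, 112.290]. RSS = √0.257200 = 0.507.

nominal=111.230 wc=[110.330,112.290] rss=0.507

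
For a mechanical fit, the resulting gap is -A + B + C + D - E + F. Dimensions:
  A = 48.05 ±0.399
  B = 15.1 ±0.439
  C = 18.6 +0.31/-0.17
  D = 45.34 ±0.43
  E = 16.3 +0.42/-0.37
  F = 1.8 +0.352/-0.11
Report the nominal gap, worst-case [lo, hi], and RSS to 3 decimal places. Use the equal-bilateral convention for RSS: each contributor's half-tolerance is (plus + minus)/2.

nominal=16.490 wc=[14.522,18.790] rss=0.897

Stack each dimension's contribution:
  -A: nom -48.050 → Σnom=-48.050; wc +0.399/-0.399 → slack +0.399/-0.399; half-tol=0.399, Σhalf²=0.159201
  +B: nom +15.100 → Σnom=-32.950; wc +0.439/-0.439 → slack +0.838/-0.838; half-tol=0.439, Σhalf²=0.351922
  +C: nom +18.600 → Σnom=-14.350; wc +0.310/-0.170 → slack +1.148/-1.008; half-tol=0.240, Σhalf²=0.409522
  +D: nom +45.340 → Σnom=30.990; wc +0.430/-0.430 → slack +1.578/-1.438; half-tol=0.430, Σhalf²=0.594422
  -E: nom -16.300 → Σnom=14.690; wc +0.370/-0.420 → slack +1.948/-1.858; half-tol=0.395, Σhalf²=0.750447
  +F: nom +1.800 → Σnom=16.490; wc +0.352/-0.110 → slack +2.300/-1.968; half-tol=0.231, Σhalf²=0.803808
Nominal = 16.490. Worst-case = [16.490 - 1.968, 16.490 + 2.300] = [14.522, 18.790]. RSS = √0.803808 = 0.897.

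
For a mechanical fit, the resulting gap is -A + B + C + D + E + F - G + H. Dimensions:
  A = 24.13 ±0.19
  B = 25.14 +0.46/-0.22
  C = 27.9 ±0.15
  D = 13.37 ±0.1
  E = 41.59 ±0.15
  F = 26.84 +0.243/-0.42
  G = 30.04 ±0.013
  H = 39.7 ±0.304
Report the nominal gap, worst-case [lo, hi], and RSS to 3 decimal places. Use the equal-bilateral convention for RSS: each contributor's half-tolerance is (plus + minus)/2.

Stack each dimension's contribution:
  -A: nom -24.130 → Σnom=-24.130; wc +0.190/-0.190 → slack +0.190/-0.190; half-tol=0.190, Σhalf²=0.036100
  +B: nom +25.140 → Σnom=1.010; wc +0.460/-0.220 → slack +0.650/-0.410; half-tol=0.340, Σhalf²=0.151700
  +C: nom +27.900 → Σnom=28.910; wc +0.150/-0.150 → slack +0.800/-0.560; half-tol=0.150, Σhalf²=0.174200
  +D: nom +13.370 → Σnom=42.280; wc +0.100/-0.100 → slack +0.900/-0.660; half-tol=0.100, Σhalf²=0.184200
  +E: nom +41.590 → Σnom=83.870; wc +0.150/-0.150 → slack +1.050/-0.810; half-tol=0.150, Σhalf²=0.206700
  +F: nom +26.840 → Σnom=110.710; wc +0.243/-0.420 → slack +1.293/-1.230; half-tol=0.332, Σhalf²=0.316592
  -G: nom -30.040 → Σnom=80.670; wc +0.013/-0.013 → slack +1.306/-1.243; half-tol=0.013, Σhalf²=0.316761
  +H: nom +39.700 → Σnom=120.370; wc +0.304/-0.304 → slack +1.610/-1.547; half-tol=0.304, Σhalf²=0.409177
Nominal = 120.370. Worst-case = [120.370 - 1.547, 120.370 + 1.610] = [118.823, 121.980]. RSS = √0.409177 = 0.640.

nominal=120.370 wc=[118.823,121.980] rss=0.640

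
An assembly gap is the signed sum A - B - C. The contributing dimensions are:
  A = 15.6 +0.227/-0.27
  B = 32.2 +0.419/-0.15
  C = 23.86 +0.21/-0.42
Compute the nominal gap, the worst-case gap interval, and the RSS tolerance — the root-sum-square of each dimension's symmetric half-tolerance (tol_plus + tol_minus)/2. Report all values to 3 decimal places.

nominal=-40.460 wc=[-41.359,-39.663] rss=0.492

Stack each dimension's contribution:
  +A: nom +15.600 → Σnom=15.600; wc +0.227/-0.270 → slack +0.227/-0.270; half-tol=0.248, Σhalf²=0.061752
  -B: nom -32.200 → Σnom=-16.600; wc +0.150/-0.419 → slack +0.377/-0.689; half-tol=0.284, Σhalf²=0.142692
  -C: nom -23.860 → Σnom=-40.460; wc +0.420/-0.210 → slack +0.797/-0.899; half-tol=0.315, Σhalf²=0.241918
Nominal = -40.460. Worst-case = [-40.460 - 0.899, -40.460 + 0.797] = [-41.359, -39.663]. RSS = √0.241918 = 0.492.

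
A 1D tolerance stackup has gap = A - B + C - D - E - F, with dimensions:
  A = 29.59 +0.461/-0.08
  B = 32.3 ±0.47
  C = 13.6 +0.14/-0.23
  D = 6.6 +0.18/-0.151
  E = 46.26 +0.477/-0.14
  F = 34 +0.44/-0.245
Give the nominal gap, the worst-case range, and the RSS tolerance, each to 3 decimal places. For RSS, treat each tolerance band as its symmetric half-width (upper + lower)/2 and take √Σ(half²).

nominal=-75.970 wc=[-77.847,-74.363] rss=0.754

Stack each dimension's contribution:
  +A: nom +29.590 → Σnom=29.590; wc +0.461/-0.080 → slack +0.461/-0.080; half-tol=0.271, Σhalf²=0.073170
  -B: nom -32.300 → Σnom=-2.710; wc +0.470/-0.470 → slack +0.931/-0.550; half-tol=0.470, Σhalf²=0.294070
  +C: nom +13.600 → Σnom=10.890; wc +0.140/-0.230 → slack +1.071/-0.780; half-tol=0.185, Σhalf²=0.328295
  -D: nom -6.600 → Σnom=4.290; wc +0.151/-0.180 → slack +1.222/-0.960; half-tol=0.165, Σhalf²=0.355685
  -E: nom -46.260 → Σnom=-41.970; wc +0.140/-0.477 → slack +1.362/-1.437; half-tol=0.308, Σhalf²=0.450858
  -F: nom -34.000 → Σnom=-75.970; wc +0.245/-0.440 → slack +1.607/-1.877; half-tol=0.343, Σhalf²=0.568164
Nominal = -75.970. Worst-case = [-75.970 - 1.877, -75.970 + 1.607] = [-77.847, -74.363]. RSS = √0.568164 = 0.754.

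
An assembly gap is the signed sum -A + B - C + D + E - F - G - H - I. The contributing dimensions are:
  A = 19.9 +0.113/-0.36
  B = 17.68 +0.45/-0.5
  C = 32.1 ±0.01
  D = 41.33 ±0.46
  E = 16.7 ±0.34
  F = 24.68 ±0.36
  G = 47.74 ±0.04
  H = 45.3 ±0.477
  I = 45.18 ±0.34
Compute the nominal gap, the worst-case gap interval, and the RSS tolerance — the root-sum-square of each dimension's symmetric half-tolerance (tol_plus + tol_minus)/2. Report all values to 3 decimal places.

Stack each dimension's contribution:
  -A: nom -19.900 → Σnom=-19.900; wc +0.360/-0.113 → slack +0.360/-0.113; half-tol=0.236, Σhalf²=0.055932
  +B: nom +17.680 → Σnom=-2.220; wc +0.450/-0.500 → slack +0.810/-0.613; half-tol=0.475, Σhalf²=0.281557
  -C: nom -32.100 → Σnom=-34.320; wc +0.010/-0.010 → slack +0.820/-0.623; half-tol=0.010, Σhalf²=0.281657
  +D: nom +41.330 → Σnom=7.010; wc +0.460/-0.460 → slack +1.280/-1.083; half-tol=0.460, Σhalf²=0.493257
  +E: nom +16.700 → Σnom=23.710; wc +0.340/-0.340 → slack +1.620/-1.423; half-tol=0.340, Σhalf²=0.608857
  -F: nom -24.680 → Σnom=-0.970; wc +0.360/-0.360 → slack +1.980/-1.783; half-tol=0.360, Σhalf²=0.738457
  -G: nom -47.740 → Σnom=-48.710; wc +0.040/-0.040 → slack +2.020/-1.823; half-tol=0.040, Σhalf²=0.740057
  -H: nom -45.300 → Σnom=-94.010; wc +0.477/-0.477 → slack +2.497/-2.300; half-tol=0.477, Σhalf²=0.967586
  -I: nom -45.180 → Σnom=-139.190; wc +0.340/-0.340 → slack +2.837/-2.640; half-tol=0.340, Σhalf²=1.083186
Nominal = -139.190. Worst-case = [-139.190 - 2.640, -139.190 + 2.837] = [-141.830, -136.353]. RSS = √1.083186 = 1.041.

nominal=-139.190 wc=[-141.830,-136.353] rss=1.041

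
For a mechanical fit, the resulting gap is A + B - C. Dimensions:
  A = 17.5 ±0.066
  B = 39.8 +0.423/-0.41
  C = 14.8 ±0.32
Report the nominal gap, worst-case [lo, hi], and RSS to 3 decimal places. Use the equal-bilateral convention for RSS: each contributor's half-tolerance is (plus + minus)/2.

nominal=42.500 wc=[41.704,43.309] rss=0.529

Stack each dimension's contribution:
  +A: nom +17.500 → Σnom=17.500; wc +0.066/-0.066 → slack +0.066/-0.066; half-tol=0.066, Σhalf²=0.004356
  +B: nom +39.800 → Σnom=57.300; wc +0.423/-0.410 → slack +0.489/-0.476; half-tol=0.416, Σhalf²=0.177828
  -C: nom -14.800 → Σnom=42.500; wc +0.320/-0.320 → slack +0.809/-0.796; half-tol=0.320, Σhalf²=0.280228
Nominal = 42.500. Worst-case = [42.500 - 0.796, 42.500 + 0.809] = [41.704, 43.309]. RSS = √0.280228 = 0.529.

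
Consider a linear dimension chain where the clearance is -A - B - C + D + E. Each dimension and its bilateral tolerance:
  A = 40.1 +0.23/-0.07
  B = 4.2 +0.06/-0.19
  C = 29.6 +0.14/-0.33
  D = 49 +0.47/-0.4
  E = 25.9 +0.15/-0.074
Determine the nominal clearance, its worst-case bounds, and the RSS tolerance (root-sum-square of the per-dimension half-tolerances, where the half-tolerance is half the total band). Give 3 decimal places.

nominal=1.000 wc=[0.096,2.210] rss=0.543

Stack each dimension's contribution:
  -A: nom -40.100 → Σnom=-40.100; wc +0.070/-0.230 → slack +0.070/-0.230; half-tol=0.150, Σhalf²=0.022500
  -B: nom -4.200 → Σnom=-44.300; wc +0.190/-0.060 → slack +0.260/-0.290; half-tol=0.125, Σhalf²=0.038125
  -C: nom -29.600 → Σnom=-73.900; wc +0.330/-0.140 → slack +0.590/-0.430; half-tol=0.235, Σhalf²=0.093350
  +D: nom +49.000 → Σnom=-24.900; wc +0.470/-0.400 → slack +1.060/-0.830; half-tol=0.435, Σhalf²=0.282575
  +E: nom +25.900 → Σnom=1.000; wc +0.150/-0.074 → slack +1.210/-0.904; half-tol=0.112, Σhalf²=0.295119
Nominal = 1.000. Worst-case = [1.000 - 0.904, 1.000 + 1.210] = [0.096, 2.210]. RSS = √0.295119 = 0.543.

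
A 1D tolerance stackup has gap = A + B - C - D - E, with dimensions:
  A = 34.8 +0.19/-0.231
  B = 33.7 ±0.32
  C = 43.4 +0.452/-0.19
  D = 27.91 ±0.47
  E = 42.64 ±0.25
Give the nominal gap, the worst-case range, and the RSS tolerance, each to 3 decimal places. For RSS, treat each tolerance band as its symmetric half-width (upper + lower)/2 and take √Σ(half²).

Stack each dimension's contribution:
  +A: nom +34.800 → Σnom=34.800; wc +0.190/-0.231 → slack +0.190/-0.231; half-tol=0.211, Σhalf²=0.044310
  +B: nom +33.700 → Σnom=68.500; wc +0.320/-0.320 → slack +0.510/-0.551; half-tol=0.320, Σhalf²=0.146710
  -C: nom -43.400 → Σnom=25.100; wc +0.190/-0.452 → slack +0.700/-1.003; half-tol=0.321, Σhalf²=0.249751
  -D: nom -27.910 → Σnom=-2.810; wc +0.470/-0.470 → slack +1.170/-1.473; half-tol=0.470, Σhalf²=0.470651
  -E: nom -42.640 → Σnom=-45.450; wc +0.250/-0.250 → slack +1.420/-1.723; half-tol=0.250, Σhalf²=0.533151
Nominal = -45.450. Worst-case = [-45.450 - 1.723, -45.450 + 1.420] = [-47.173, -44.030]. RSS = √0.533151 = 0.730.

nominal=-45.450 wc=[-47.173,-44.030] rss=0.730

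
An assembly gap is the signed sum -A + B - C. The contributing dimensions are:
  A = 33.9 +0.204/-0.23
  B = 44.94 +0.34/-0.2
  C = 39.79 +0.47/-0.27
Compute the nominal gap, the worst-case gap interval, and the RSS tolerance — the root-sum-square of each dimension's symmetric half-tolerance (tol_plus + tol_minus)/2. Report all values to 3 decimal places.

Stack each dimension's contribution:
  -A: nom -33.900 → Σnom=-33.900; wc +0.230/-0.204 → slack +0.230/-0.204; half-tol=0.217, Σhalf²=0.047089
  +B: nom +44.940 → Σnom=11.040; wc +0.340/-0.200 → slack +0.570/-0.404; half-tol=0.270, Σhalf²=0.119989
  -C: nom -39.790 → Σnom=-28.750; wc +0.270/-0.470 → slack +0.840/-0.874; half-tol=0.370, Σhalf²=0.256889
Nominal = -28.750. Worst-case = [-28.750 - 0.874, -28.750 + 0.840] = [-29.624, -27.910]. RSS = √0.256889 = 0.507.

nominal=-28.750 wc=[-29.624,-27.910] rss=0.507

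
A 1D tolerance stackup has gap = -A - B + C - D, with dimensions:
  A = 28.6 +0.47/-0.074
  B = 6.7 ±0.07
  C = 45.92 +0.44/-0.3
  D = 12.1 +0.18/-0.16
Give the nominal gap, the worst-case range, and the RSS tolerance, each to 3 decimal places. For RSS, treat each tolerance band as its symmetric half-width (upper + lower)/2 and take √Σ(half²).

Stack each dimension's contribution:
  -A: nom -28.600 → Σnom=-28.600; wc +0.074/-0.470 → slack +0.074/-0.470; half-tol=0.272, Σhalf²=0.073984
  -B: nom -6.700 → Σnom=-35.300; wc +0.070/-0.070 → slack +0.144/-0.540; half-tol=0.070, Σhalf²=0.078884
  +C: nom +45.920 → Σnom=10.620; wc +0.440/-0.300 → slack +0.584/-0.840; half-tol=0.370, Σhalf²=0.215784
  -D: nom -12.100 → Σnom=-1.480; wc +0.160/-0.180 → slack +0.744/-1.020; half-tol=0.170, Σhalf²=0.244684
Nominal = -1.480. Worst-case = [-1.480 - 1.020, -1.480 + 0.744] = [-2.500, -0.736]. RSS = √0.244684 = 0.495.

nominal=-1.480 wc=[-2.500,-0.736] rss=0.495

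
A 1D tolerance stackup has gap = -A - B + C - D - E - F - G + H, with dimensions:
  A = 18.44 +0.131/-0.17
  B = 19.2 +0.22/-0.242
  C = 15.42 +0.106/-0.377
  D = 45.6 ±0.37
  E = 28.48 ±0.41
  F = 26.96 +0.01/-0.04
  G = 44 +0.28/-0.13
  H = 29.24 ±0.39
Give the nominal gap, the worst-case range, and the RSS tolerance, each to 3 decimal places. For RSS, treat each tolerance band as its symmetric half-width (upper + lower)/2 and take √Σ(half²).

nominal=-138.020 wc=[-140.208,-136.162] rss=0.796

Stack each dimension's contribution:
  -A: nom -18.440 → Σnom=-18.440; wc +0.170/-0.131 → slack +0.170/-0.131; half-tol=0.151, Σhalf²=0.022650
  -B: nom -19.200 → Σnom=-37.640; wc +0.242/-0.220 → slack +0.412/-0.351; half-tol=0.231, Σhalf²=0.076011
  +C: nom +15.420 → Σnom=-22.220; wc +0.106/-0.377 → slack +0.518/-0.728; half-tol=0.241, Σhalf²=0.134333
  -D: nom -45.600 → Σnom=-67.820; wc +0.370/-0.370 → slack +0.888/-1.098; half-tol=0.370, Σhalf²=0.271234
  -E: nom -28.480 → Σnom=-96.300; wc +0.410/-0.410 → slack +1.298/-1.508; half-tol=0.410, Σhalf²=0.439333
  -F: nom -26.960 → Σnom=-123.260; wc +0.040/-0.010 → slack +1.338/-1.518; half-tol=0.025, Σhalf²=0.439958
  -G: nom -44.000 → Σnom=-167.260; wc +0.130/-0.280 → slack +1.468/-1.798; half-tol=0.205, Σhalf²=0.481984
  +H: nom +29.240 → Σnom=-138.020; wc +0.390/-0.390 → slack +1.858/-2.188; half-tol=0.390, Σhalf²=0.634084
Nominal = -138.020. Worst-case = [-138.020 - 2.188, -138.020 + 1.858] = [-140.208, -136.162]. RSS = √0.634084 = 0.796.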